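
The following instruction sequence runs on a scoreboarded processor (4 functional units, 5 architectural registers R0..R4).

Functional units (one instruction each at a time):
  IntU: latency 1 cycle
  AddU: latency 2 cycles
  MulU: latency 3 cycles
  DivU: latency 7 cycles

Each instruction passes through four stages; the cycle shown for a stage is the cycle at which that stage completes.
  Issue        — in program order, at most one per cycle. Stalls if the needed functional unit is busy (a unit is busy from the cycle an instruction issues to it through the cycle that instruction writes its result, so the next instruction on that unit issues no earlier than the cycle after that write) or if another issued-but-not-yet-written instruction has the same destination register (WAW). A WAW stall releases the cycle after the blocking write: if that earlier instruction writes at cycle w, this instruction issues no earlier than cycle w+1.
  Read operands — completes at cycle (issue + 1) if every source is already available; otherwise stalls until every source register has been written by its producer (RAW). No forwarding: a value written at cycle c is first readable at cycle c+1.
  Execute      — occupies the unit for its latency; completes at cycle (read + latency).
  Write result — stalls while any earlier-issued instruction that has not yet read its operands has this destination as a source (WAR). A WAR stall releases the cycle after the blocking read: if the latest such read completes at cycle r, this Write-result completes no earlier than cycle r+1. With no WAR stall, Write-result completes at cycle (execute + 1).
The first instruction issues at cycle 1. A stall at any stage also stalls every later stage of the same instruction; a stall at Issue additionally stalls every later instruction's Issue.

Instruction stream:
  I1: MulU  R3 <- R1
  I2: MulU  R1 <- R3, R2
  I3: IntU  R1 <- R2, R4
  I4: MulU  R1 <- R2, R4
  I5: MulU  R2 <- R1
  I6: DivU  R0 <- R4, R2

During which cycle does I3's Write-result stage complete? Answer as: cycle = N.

cycle = 16

[1] issue I1 (MulU)
[2] I1 read-ops
[5] I1 finished on MulU
[6] I1→R3
[7] issue I2 (MulU)
[8] I2 read-ops
[11] I2 finished on MulU
[12] I2→R1
[13] issue I3 (IntU)
[14] I3 read-ops
[15] I3 finished on IntU
[16] I3→R1
[17] issue I4 (MulU)
[18] I4 read-ops
[21] I4 finished on MulU
[22] I4→R1
[23] issue I5 (MulU)
[24] I5 read-ops, issue I6 (DivU)
[27] I5 finished on MulU
[28] I5→R2
[29] I6 read-ops
[36] I6 finished on DivU
[37] I6→R0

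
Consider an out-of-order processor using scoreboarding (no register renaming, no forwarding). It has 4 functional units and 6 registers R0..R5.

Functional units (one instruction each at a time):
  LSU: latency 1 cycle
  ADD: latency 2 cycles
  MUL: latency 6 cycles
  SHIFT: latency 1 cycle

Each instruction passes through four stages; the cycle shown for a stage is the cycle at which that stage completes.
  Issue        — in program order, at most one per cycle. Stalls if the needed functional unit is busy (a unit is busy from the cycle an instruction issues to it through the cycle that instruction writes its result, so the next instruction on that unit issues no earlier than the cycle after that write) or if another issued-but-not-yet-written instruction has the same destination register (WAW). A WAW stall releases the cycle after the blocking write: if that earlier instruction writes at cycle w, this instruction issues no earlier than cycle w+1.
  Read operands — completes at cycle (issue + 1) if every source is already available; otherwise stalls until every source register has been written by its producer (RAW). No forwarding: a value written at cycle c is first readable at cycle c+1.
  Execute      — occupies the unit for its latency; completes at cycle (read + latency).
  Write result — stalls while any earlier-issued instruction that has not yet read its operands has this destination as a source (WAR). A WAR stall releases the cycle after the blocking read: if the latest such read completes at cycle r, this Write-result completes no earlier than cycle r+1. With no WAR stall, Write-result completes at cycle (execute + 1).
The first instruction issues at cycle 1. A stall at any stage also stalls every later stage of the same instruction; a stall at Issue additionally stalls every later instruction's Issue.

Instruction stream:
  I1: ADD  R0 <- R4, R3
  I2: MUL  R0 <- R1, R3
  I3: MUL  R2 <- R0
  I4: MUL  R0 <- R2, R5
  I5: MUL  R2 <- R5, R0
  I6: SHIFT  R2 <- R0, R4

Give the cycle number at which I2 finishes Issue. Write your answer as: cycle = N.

cycle = 6

[I1] 1/2/4/5
[I2] 6/7/13/14  (WAW R0: wait I1 write@5)
[I3] 15/16/22/23  (struct: MUL busy until I2 writes@14)
[I4] 24/25/31/32  (struct: MUL busy until I3 writes@23)
[I5] 33/34/40/41  (struct: MUL busy until I4 writes@32)
[I6] 42/43/44/45  (WAW R2: wait I5 write@41)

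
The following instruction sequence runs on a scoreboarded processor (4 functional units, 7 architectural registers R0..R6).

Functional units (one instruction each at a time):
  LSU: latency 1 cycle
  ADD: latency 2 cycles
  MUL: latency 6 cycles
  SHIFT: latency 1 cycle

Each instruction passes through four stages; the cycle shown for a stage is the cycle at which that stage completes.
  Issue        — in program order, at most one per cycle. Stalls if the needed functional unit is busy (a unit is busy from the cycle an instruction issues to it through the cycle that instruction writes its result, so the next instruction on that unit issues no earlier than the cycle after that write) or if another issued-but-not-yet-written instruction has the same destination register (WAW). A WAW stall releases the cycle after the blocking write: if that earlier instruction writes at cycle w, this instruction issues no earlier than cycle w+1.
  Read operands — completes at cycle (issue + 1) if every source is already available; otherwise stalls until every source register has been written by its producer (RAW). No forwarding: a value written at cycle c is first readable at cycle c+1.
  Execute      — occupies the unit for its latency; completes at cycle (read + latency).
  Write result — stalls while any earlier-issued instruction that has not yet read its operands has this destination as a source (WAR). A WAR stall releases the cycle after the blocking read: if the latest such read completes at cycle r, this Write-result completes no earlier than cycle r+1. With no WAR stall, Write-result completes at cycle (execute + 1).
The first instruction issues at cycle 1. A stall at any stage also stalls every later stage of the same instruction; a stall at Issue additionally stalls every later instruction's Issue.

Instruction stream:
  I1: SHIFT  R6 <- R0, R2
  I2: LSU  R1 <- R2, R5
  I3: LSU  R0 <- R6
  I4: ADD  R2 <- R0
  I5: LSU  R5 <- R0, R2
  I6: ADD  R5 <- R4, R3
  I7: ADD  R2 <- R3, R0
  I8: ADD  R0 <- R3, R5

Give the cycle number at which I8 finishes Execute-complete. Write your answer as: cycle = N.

c1: I1→SHIFT
c2: I1 RO · I2→LSU
c3: I1 EX · I2 RO
c4: I1 WR R6 · I2 EX
c5: I2 WR R1
c6: I3→LSU
c7: I3 RO · I4→ADD
c8: I3 EX
c9: I3 WR R0
c10: I4 RO · I5→LSU
c12: I4 EX
c13: I4 WR R2
c14: I5 RO
c15: I5 EX
c16: I5 WR R5
c17: I6→ADD
c18: I6 RO
c20: I6 EX
c21: I6 WR R5
c22: I7→ADD
c23: I7 RO
c25: I7 EX
c26: I7 WR R2
c27: I8→ADD
c28: I8 RO
c30: I8 EX
c31: I8 WR R0

cycle = 30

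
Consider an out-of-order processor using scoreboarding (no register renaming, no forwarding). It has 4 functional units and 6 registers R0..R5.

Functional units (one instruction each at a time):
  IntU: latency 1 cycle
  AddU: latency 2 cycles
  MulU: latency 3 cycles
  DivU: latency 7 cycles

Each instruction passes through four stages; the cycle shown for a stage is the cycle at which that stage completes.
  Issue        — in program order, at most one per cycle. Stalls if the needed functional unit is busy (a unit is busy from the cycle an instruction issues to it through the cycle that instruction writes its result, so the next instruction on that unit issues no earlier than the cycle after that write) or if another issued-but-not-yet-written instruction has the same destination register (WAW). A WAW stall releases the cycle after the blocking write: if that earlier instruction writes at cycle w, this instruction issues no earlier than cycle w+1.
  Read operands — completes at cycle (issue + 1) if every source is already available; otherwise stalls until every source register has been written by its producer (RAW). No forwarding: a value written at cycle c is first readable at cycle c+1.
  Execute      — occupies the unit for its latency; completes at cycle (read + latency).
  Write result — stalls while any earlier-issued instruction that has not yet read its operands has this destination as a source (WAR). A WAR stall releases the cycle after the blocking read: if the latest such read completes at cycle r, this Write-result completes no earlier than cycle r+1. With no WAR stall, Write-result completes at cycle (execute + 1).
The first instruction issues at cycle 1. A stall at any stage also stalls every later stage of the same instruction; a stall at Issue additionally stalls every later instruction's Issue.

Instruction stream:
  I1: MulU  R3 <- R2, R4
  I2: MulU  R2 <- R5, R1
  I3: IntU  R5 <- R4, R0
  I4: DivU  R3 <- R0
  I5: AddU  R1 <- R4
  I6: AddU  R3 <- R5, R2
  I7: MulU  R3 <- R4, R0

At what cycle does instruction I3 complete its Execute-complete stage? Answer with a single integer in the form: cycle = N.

[I1] 1/2/5/6
[I2] 7/8/11/12  (struct: MulU busy until I1 writes@6)
[I3] 8/9/10/11
[I4] 9/10/17/18
[I5] 10/11/13/14
[I6] 19/20/22/23  (WAW R3: wait I4 write@18)
[I7] 24/25/28/29  (WAW R3: wait I6 write@23)

cycle = 10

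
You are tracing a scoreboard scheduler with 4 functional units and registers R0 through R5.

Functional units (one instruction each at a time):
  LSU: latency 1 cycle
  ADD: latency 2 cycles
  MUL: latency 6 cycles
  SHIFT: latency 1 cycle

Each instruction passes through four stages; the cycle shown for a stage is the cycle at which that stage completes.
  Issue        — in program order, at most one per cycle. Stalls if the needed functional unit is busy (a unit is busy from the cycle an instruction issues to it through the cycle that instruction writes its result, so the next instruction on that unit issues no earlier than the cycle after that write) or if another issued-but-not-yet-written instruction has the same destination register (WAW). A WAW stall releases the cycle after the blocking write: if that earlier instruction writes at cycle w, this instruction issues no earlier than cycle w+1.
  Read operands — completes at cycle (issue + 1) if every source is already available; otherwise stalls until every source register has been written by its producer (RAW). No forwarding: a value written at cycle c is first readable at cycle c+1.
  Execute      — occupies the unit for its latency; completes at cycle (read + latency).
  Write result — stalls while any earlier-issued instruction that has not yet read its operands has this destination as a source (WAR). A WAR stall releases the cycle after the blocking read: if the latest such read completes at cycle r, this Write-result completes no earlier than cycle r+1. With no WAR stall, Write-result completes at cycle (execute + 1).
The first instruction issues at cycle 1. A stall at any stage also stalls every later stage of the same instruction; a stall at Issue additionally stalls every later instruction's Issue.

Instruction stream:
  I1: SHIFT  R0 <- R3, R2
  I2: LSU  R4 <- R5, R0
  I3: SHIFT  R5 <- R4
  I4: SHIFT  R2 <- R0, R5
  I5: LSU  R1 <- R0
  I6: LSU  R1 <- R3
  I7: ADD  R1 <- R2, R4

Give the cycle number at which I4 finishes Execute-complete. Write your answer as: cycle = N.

cycle = 13

1) issue 1, read 2, done 3, write 4
2) issue 2, read 5, done 6, write 7  <RAW R0: wait I1 write@4>
3) issue 5, read 8, done 9, write 10  <struct: SHIFT busy until I1 writes@4 / RAW R4: wait I2 write@7>
4) issue 11, read 12, done 13, write 14  <struct: SHIFT busy until I3 writes@10>
5) issue 12, read 13, done 14, write 15
6) issue 16, read 17, done 18, write 19  <struct: LSU busy until I5 writes@15>
7) issue 20, read 21, done 23, write 24  <WAW R1: wait I6 write@19>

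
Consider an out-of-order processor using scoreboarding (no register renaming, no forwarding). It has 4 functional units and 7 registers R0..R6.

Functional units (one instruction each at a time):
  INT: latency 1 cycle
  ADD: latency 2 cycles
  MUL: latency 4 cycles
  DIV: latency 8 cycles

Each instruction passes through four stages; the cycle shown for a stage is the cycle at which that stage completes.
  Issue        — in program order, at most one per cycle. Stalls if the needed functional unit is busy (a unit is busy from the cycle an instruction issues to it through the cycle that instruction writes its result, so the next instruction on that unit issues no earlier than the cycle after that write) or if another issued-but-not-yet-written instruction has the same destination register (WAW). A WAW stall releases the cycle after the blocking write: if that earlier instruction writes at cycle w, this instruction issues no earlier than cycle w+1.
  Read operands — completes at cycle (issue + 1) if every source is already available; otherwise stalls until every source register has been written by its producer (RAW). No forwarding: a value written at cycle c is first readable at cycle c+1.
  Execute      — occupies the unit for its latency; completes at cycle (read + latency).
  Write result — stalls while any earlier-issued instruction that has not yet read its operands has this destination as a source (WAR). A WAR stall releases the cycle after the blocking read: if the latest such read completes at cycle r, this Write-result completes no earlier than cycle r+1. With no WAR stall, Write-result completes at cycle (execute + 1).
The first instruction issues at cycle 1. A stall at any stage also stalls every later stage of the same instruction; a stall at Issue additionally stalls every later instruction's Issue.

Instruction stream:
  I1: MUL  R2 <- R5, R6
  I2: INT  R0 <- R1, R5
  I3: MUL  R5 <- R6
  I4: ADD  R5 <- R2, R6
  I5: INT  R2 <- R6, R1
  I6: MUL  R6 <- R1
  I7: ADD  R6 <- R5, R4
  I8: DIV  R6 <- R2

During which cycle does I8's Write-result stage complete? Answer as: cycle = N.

cycle = 39

I1  is:1  ro:2  ex:6  wr:7
I2  is:2  ro:3  ex:4  wr:5
I3  is:8  ro:9  ex:13  wr:14  — struct: MUL busy until I1 writes@7
I4  is:15  ro:16  ex:18  wr:19  — WAW R5: wait I3 write@14
I5  is:16  ro:17  ex:18  wr:19
I6  is:17  ro:18  ex:22  wr:23
I7  is:24  ro:25  ex:27  wr:28  — WAW R6: wait I6 write@23
I8  is:29  ro:30  ex:38  wr:39  — WAW R6: wait I7 write@28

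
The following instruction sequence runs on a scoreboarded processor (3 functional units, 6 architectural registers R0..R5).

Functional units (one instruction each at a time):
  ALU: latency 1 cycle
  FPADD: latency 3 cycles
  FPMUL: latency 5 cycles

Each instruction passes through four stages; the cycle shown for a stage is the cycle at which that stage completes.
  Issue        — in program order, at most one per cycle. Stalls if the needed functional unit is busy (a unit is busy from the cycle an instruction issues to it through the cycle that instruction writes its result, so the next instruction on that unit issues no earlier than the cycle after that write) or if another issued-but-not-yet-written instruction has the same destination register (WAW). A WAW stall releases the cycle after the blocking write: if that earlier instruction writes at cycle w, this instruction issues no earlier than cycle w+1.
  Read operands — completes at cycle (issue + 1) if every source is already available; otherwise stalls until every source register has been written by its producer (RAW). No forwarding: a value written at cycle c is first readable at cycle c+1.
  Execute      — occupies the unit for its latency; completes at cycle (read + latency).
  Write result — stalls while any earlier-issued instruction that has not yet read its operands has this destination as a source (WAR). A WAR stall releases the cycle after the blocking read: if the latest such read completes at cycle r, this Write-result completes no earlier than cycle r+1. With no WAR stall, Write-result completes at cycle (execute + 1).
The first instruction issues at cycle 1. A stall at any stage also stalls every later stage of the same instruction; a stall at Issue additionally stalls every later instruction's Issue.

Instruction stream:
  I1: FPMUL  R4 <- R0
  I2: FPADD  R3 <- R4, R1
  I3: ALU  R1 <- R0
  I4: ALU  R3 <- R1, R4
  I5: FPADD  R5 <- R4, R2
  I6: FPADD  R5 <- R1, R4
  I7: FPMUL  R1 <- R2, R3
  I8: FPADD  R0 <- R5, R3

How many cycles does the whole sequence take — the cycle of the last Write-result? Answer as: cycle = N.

  I1 | 1 | 2 | 7 | 8
  I2 | 2 | 9 | 12 | 13   RAW R4: wait I1 write@8
  I3 | 3 | 4 | 5 | 10   WAR R1: wait I2 read@9
  I4 | 14 | 15 | 16 | 17   WAW R3: wait I2 write@13
  I5 | 15 | 16 | 19 | 20
  I6 | 21 | 22 | 25 | 26   struct: FPADD busy until I5 writes@20
  I7 | 22 | 23 | 28 | 29
  I8 | 27 | 28 | 31 | 32   struct: FPADD busy until I6 writes@26

cycle = 32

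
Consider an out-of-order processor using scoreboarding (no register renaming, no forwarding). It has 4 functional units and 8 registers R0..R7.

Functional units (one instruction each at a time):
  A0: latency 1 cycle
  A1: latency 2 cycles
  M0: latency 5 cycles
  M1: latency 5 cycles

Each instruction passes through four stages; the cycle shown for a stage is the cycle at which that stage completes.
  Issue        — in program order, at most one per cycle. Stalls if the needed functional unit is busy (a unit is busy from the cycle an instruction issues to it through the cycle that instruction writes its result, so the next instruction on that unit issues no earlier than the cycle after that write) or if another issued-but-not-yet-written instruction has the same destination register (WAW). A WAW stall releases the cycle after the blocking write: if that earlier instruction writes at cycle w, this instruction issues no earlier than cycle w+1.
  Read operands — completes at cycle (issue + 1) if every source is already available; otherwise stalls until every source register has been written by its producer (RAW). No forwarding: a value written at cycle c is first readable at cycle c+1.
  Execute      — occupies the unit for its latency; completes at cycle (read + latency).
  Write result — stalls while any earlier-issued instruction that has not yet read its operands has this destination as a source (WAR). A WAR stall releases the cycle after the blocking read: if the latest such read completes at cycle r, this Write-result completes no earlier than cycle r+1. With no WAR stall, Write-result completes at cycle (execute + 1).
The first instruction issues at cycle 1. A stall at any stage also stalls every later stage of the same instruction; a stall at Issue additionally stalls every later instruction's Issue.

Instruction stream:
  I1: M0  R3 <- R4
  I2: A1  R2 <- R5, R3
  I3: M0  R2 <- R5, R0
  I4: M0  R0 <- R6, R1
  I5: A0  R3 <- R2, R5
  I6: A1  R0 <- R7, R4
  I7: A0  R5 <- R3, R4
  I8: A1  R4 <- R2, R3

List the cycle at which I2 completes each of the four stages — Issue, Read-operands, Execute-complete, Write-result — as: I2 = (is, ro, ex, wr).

[1] issue I1 (M0)
[2] I1 read-ops, issue I2 (A1)
[7] I1 finished on M0
[8] I1→R3
[9] I2 read-ops
[11] I2 finished on A1
[12] I2→R2
[13] issue I3 (M0)
[14] I3 read-ops
[19] I3 finished on M0
[20] I3→R2
[21] issue I4 (M0)
[22] I4 read-ops, issue I5 (A0)
[23] I5 read-ops
[24] I5 finished on A0
[25] I5→R3
[27] I4 finished on M0
[28] I4→R0
[29] issue I6 (A1)
[30] I6 read-ops, issue I7 (A0)
[31] I7 read-ops
[32] I6 finished on A1, I7 finished on A0
[33] I6→R0, I7→R5
[34] issue I8 (A1)
[35] I8 read-ops
[37] I8 finished on A1
[38] I8→R4

I2 = (2, 9, 11, 12)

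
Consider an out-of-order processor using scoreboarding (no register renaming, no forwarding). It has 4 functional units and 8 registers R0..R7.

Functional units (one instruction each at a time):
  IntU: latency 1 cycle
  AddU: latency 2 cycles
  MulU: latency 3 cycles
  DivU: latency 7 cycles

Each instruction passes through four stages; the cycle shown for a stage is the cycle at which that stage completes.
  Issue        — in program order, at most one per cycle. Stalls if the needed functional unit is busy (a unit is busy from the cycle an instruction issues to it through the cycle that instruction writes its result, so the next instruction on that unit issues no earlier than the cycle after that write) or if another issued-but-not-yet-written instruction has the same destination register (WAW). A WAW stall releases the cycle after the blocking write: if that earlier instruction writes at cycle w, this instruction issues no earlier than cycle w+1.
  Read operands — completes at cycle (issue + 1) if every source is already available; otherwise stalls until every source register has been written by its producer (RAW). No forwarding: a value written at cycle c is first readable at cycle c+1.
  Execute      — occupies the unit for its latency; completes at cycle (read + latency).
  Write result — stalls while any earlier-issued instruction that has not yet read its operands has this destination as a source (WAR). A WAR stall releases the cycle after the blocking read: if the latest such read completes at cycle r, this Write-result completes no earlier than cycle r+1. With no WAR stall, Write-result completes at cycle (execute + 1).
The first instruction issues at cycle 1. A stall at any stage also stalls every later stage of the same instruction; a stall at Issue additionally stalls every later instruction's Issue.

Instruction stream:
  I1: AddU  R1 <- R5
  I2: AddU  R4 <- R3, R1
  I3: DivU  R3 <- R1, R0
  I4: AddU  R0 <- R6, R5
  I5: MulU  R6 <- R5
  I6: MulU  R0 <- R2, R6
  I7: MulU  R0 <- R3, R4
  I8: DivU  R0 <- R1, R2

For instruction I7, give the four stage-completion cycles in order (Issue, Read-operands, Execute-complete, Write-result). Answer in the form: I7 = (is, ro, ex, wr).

1) issue 1, read 2, done 4, write 5
2) issue 6, read 7, done 9, write 10  <struct: AddU busy until I1 writes@5>
3) issue 7, read 8, done 15, write 16
4) issue 11, read 12, done 14, write 15  <struct: AddU busy until I2 writes@10>
5) issue 12, read 13, done 16, write 17
6) issue 18, read 19, done 22, write 23  <struct: MulU busy until I5 writes@17>
7) issue 24, read 25, done 28, write 29  <struct: MulU busy until I6 writes@23>
8) issue 30, read 31, done 38, write 39  <WAW R0: wait I7 write@29>

I7 = (24, 25, 28, 29)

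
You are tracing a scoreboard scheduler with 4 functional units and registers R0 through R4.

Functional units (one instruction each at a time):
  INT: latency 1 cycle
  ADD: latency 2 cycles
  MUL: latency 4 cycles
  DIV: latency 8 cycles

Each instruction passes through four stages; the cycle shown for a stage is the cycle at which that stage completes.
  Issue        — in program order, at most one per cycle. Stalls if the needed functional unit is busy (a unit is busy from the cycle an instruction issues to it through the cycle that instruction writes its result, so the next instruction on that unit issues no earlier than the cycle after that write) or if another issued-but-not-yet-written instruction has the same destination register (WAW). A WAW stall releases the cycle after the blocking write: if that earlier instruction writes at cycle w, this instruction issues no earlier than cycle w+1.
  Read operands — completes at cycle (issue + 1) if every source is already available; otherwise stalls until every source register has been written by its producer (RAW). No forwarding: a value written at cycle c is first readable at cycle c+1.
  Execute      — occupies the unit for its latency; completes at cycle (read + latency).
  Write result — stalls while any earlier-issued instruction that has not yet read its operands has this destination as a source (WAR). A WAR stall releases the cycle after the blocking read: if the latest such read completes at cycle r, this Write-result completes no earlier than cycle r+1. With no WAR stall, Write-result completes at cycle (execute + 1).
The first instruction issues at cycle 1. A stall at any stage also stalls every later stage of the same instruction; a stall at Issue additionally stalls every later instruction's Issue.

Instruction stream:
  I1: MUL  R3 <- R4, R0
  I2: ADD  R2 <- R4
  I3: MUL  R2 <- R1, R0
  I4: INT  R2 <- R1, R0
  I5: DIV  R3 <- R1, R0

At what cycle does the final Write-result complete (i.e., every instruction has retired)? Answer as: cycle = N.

cycle = 26

1) issue 1, read 2, done 6, write 7
2) issue 2, read 3, done 5, write 6
3) issue 8, read 9, done 13, write 14  <struct: MUL busy until I1 writes@7>
4) issue 15, read 16, done 17, write 18  <WAW R2: wait I3 write@14>
5) issue 16, read 17, done 25, write 26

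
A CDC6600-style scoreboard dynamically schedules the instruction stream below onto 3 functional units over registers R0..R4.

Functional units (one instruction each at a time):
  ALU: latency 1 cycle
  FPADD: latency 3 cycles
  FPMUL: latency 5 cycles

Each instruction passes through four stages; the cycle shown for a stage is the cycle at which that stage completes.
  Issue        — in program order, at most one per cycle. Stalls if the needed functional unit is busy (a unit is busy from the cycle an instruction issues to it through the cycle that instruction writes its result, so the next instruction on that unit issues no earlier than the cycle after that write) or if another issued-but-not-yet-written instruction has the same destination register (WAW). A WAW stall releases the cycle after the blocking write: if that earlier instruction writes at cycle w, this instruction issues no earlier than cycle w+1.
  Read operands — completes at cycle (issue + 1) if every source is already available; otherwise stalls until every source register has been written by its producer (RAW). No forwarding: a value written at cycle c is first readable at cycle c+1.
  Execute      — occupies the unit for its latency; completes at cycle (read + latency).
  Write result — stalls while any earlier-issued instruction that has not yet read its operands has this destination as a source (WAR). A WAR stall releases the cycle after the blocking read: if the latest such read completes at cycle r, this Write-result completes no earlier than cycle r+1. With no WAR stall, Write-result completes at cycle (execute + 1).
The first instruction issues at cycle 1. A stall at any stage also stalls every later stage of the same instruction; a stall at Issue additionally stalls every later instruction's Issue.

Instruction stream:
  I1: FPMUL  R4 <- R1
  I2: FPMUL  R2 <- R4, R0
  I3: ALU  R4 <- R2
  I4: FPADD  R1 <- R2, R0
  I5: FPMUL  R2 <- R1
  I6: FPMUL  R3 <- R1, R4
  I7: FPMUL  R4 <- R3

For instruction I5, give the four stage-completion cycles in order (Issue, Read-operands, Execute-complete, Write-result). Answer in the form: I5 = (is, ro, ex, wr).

cycle 1: I1→FPMUL
cycle 2: I1 RO
cycle 7: I1 EX
cycle 8: I1 WR R4
cycle 9: I2→FPMUL
cycle 10: I2 RO | I3→ALU
cycle 11: I4→FPADD
cycle 15: I2 EX
cycle 16: I2 WR R2
cycle 17: I3 RO | I4 RO | I5→FPMUL
cycle 18: I3 EX
cycle 19: I3 WR R4
cycle 20: I4 EX
cycle 21: I4 WR R1
cycle 22: I5 RO
cycle 27: I5 EX
cycle 28: I5 WR R2
cycle 29: I6→FPMUL
cycle 30: I6 RO
cycle 35: I6 EX
cycle 36: I6 WR R3
cycle 37: I7→FPMUL
cycle 38: I7 RO
cycle 43: I7 EX
cycle 44: I7 WR R4

I5 = (17, 22, 27, 28)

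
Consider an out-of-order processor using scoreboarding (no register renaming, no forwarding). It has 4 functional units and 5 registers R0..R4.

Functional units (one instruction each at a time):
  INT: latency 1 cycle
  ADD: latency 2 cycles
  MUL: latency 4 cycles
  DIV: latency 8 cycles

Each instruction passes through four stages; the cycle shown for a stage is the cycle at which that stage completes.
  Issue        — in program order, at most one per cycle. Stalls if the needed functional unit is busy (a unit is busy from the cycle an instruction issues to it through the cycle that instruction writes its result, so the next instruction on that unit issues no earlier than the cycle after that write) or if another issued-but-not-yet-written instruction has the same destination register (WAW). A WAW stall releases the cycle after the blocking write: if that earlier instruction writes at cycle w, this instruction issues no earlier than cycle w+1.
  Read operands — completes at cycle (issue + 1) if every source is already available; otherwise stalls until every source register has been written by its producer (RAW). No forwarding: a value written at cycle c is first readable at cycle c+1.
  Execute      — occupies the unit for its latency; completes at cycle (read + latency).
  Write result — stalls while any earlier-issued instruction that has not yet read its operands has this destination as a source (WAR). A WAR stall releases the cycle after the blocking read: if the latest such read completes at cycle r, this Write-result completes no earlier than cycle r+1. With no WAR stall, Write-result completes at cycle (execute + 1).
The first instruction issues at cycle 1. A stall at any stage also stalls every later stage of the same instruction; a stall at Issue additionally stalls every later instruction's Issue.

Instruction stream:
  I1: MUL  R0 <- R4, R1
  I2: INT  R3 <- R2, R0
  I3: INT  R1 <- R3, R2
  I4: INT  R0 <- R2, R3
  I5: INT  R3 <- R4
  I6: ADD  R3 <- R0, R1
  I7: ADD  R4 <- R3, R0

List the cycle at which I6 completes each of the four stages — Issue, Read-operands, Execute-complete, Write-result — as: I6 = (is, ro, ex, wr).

cycle 1: I1 dispatched to MUL
cycle 2: I1 operands ready, I2 dispatched to INT
cycle 6: I1 complete
cycle 7: R0←I1
cycle 8: I2 operands ready
cycle 9: I2 complete
cycle 10: R3←I2
cycle 11: I3 dispatched to INT
cycle 12: I3 operands ready
cycle 13: I3 complete
cycle 14: R1←I3
cycle 15: I4 dispatched to INT
cycle 16: I4 operands ready
cycle 17: I4 complete
cycle 18: R0←I4
cycle 19: I5 dispatched to INT
cycle 20: I5 operands ready
cycle 21: I5 complete
cycle 22: R3←I5
cycle 23: I6 dispatched to ADD
cycle 24: I6 operands ready
cycle 26: I6 complete
cycle 27: R3←I6
cycle 28: I7 dispatched to ADD
cycle 29: I7 operands ready
cycle 31: I7 complete
cycle 32: R4←I7

I6 = (23, 24, 26, 27)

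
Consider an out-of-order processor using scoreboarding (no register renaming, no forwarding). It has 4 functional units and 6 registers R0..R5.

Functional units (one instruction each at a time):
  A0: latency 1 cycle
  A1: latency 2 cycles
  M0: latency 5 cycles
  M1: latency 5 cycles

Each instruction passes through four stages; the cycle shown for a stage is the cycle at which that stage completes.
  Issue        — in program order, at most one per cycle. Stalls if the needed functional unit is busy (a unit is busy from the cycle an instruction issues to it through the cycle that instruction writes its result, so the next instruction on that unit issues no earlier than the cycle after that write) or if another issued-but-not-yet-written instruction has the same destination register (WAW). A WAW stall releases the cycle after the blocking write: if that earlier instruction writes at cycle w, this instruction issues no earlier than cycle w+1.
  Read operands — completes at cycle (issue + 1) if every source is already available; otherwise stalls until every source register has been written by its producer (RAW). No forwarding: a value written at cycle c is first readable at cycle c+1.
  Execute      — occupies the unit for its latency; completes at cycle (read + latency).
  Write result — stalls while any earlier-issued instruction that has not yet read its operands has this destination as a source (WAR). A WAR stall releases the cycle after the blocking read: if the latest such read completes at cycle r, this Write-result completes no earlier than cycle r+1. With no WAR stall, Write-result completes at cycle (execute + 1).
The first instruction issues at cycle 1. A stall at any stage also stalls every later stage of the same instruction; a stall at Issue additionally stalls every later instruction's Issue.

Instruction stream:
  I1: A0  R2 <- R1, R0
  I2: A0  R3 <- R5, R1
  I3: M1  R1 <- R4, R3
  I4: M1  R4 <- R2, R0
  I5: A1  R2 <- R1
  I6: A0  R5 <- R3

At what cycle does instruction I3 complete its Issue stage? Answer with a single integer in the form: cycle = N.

c1: issue I1 (A0)
c2: I1 read-ops
c3: I1 finished on A0
c4: I1→R2
c5: issue I2 (A0)
c6: I2 read-ops | issue I3 (M1)
c7: I2 finished on A0
c8: I2→R3
c9: I3 read-ops
c14: I3 finished on M1
c15: I3→R1
c16: issue I4 (M1)
c17: I4 read-ops | issue I5 (A1)
c18: I5 read-ops | issue I6 (A0)
c19: I6 read-ops
c20: I5 finished on A1 | I6 finished on A0
c21: I5→R2 | I6→R5
c22: I4 finished on M1
c23: I4→R4

cycle = 6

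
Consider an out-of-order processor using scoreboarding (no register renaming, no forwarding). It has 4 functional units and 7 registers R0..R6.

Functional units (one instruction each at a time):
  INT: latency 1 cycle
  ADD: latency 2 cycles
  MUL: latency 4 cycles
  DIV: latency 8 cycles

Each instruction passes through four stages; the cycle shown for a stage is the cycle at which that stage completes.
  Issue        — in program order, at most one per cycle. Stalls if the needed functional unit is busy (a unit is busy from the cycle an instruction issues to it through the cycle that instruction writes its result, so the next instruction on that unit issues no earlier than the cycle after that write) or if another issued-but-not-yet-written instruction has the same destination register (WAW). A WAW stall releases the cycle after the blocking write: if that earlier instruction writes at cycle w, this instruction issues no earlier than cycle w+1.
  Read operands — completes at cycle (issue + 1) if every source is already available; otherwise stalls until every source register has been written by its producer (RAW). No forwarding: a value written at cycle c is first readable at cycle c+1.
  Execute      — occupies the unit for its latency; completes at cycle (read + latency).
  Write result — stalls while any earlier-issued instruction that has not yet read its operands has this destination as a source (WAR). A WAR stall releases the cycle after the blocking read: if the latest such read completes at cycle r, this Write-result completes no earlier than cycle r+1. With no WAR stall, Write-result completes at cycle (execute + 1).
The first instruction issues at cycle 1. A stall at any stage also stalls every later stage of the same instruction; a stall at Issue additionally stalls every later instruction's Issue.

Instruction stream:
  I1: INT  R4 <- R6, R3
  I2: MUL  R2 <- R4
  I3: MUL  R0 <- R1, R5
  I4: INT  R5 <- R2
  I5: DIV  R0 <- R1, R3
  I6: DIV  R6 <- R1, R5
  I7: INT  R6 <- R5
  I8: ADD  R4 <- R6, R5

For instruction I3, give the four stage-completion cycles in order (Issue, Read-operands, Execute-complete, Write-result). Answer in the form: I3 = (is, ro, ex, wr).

cycle 1: I1 issues→INT
cycle 2: I1 reads, I2 issues→MUL
cycle 3: I1 exec-done
cycle 4: I1 writes R4
cycle 5: I2 reads
cycle 9: I2 exec-done
cycle 10: I2 writes R2
cycle 11: I3 issues→MUL
cycle 12: I3 reads, I4 issues→INT
cycle 13: I4 reads
cycle 14: I4 exec-done
cycle 15: I4 writes R5
cycle 16: I3 exec-done
cycle 17: I3 writes R0
cycle 18: I5 issues→DIV
cycle 19: I5 reads
cycle 27: I5 exec-done
cycle 28: I5 writes R0
cycle 29: I6 issues→DIV
cycle 30: I6 reads
cycle 38: I6 exec-done
cycle 39: I6 writes R6
cycle 40: I7 issues→INT
cycle 41: I7 reads, I8 issues→ADD
cycle 42: I7 exec-done
cycle 43: I7 writes R6
cycle 44: I8 reads
cycle 46: I8 exec-done
cycle 47: I8 writes R4

I3 = (11, 12, 16, 17)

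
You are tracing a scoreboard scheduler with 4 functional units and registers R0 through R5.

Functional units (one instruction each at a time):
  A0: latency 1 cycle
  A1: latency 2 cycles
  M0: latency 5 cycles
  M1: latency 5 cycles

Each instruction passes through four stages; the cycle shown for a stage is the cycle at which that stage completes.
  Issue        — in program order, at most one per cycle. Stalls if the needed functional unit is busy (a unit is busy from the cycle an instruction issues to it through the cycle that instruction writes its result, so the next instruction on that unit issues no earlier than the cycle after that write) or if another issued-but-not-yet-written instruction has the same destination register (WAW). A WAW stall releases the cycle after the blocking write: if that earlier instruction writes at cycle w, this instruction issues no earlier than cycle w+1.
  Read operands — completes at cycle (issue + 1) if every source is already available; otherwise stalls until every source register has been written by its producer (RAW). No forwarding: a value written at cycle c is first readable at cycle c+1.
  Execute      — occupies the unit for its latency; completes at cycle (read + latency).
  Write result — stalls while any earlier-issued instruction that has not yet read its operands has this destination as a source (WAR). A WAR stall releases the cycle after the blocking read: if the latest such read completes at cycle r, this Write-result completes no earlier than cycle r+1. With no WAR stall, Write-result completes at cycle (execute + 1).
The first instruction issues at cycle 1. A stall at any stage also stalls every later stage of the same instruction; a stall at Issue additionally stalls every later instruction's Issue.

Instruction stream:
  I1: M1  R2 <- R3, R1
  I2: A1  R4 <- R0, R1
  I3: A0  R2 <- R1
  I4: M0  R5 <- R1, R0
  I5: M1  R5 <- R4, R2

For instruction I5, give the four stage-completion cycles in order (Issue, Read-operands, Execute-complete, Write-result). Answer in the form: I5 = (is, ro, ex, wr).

I5 = (18, 19, 24, 25)

t=1  issue I1 (M1)
t=2  I1 read-ops | issue I2 (A1)
t=3  I2 read-ops
t=5  I2 finished on A1
t=6  I2→R4
t=7  I1 finished on M1
t=8  I1→R2
t=9  issue I3 (A0)
t=10  I3 read-ops | issue I4 (M0)
t=11  I3 finished on A0 | I4 read-ops
t=12  I3→R2
t=16  I4 finished on M0
t=17  I4→R5
t=18  issue I5 (M1)
t=19  I5 read-ops
t=24  I5 finished on M1
t=25  I5→R5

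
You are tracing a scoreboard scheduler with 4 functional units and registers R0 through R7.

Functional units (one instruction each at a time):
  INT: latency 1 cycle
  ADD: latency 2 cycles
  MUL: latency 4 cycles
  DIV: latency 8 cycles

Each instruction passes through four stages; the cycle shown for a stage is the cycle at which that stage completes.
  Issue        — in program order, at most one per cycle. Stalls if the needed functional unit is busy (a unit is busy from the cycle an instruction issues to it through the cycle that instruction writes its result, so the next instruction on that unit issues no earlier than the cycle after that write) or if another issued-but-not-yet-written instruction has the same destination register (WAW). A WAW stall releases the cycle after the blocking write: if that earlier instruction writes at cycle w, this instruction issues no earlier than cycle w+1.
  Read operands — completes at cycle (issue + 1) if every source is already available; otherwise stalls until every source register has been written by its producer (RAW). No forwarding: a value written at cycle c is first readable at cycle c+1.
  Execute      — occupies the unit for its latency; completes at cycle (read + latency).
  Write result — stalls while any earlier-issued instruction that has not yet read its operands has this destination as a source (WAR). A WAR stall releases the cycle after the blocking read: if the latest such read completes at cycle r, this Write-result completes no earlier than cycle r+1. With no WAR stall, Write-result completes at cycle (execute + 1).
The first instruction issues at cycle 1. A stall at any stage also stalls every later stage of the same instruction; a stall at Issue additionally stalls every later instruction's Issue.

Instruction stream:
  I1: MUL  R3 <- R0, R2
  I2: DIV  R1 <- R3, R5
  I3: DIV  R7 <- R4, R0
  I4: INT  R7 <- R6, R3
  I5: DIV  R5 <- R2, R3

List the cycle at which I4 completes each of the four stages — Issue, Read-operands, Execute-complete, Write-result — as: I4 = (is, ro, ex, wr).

t=1  I1 dispatched to MUL
t=2  I1 operands ready; I2 dispatched to DIV
t=6  I1 complete
t=7  R3←I1
t=8  I2 operands ready
t=16  I2 complete
t=17  R1←I2
t=18  I3 dispatched to DIV
t=19  I3 operands ready
t=27  I3 complete
t=28  R7←I3
t=29  I4 dispatched to INT
t=30  I4 operands ready; I5 dispatched to DIV
t=31  I4 complete; I5 operands ready
t=32  R7←I4
t=39  I5 complete
t=40  R5←I5

I4 = (29, 30, 31, 32)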